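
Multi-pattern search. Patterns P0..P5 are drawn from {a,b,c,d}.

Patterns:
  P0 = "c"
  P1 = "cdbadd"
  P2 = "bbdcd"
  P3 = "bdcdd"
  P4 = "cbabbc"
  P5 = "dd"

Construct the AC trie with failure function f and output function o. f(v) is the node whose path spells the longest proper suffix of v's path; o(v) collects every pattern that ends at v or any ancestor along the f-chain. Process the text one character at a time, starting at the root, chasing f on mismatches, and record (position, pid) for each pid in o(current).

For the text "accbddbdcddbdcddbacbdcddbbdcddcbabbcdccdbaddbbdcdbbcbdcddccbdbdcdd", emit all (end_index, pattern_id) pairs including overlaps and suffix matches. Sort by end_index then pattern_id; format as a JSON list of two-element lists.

Build:
Trie (insert patterns):
  0='ε' goto b→7 c→1 d→21
  1='c' goto b→16 d→2  [P0 ends]
  2='cd' goto b→3
  3='cdb' goto a→4
  4='cdba' goto d→5
  5='cdbad' goto d→6
  6='cdbadd' goto ·  [P1 ends]
  7='b' goto b→8 d→12
  8='bb' goto d→9
  9='bbd' goto c→10
  10='bbdc' goto d→11
  11='bbdcd' goto ·  [P2 ends]
  12='bd' goto c→13
  13='bdc' goto d→14
  14='bdcd' goto d→15
  15='bdcdd' goto ·  [P3 ends]
  16='cb' goto a→17
  17='cba' goto b→18
  18='cbab' goto b→19
  19='cbabb' goto c→20
  20='cbabbc' goto ·  [P4 ends]
  21='d' goto d→22
  22='dd' goto ·  [P5 ends]

Failure links (BFS by depth):
  fail(1) 'c': from fail(0)=0 chase 'c': 0 ⇒ 0;  out={0}∪out(0)={0}
  fail(7) 'b': from fail(0)=0 chase 'b': 0 ⇒ 0;  out=∅∪out(0)=∅
  fail(21) 'd': from fail(0)=0 chase 'd': 0 ⇒ 0;  out=∅∪out(0)=∅
  fail(2) 'cd': from fail(1)=0 chase 'd': 0 ⇒ 21;  out=∅∪out(21)=∅
  fail(8) 'bb': from fail(7)=0 chase 'b': 0 ⇒ 7;  out=∅∪out(7)=∅
  fail(12) 'bd': from fail(7)=0 chase 'd': 0 ⇒ 21;  out=∅∪out(21)=∅
  fail(16) 'cb': from fail(1)=0 chase 'b': 0 ⇒ 7;  out=∅∪out(7)=∅
  fail(22) 'dd': from fail(21)=0 chase 'd': 0 ⇒ 21;  out={5}∪out(21)={5}
  fail(3) 'cdb': from fail(2)=21 chase 'b': 21→0 ⇒ 7;  out=∅∪out(7)=∅
  fail(9) 'bbd': from fail(8)=7 chase 'd': 7 ⇒ 12;  out=∅∪out(12)=∅
  fail(13) 'bdc': from fail(12)=21 chase 'c': 21→0 ⇒ 1;  out=∅∪out(1)={0}
  fail(17) 'cba': from fail(16)=7 chase 'a': 7→0 ⇒ 0;  out=∅∪out(0)=∅
  fail(4) 'cdba': from fail(3)=7 chase 'a': 7→0 ⇒ 0;  out=∅∪out(0)=∅
  fail(10) 'bbdc': from fail(9)=12 chase 'c': 12 ⇒ 13;  out=∅∪out(13)={0}
  fail(14) 'bdcd': from fail(13)=1 chase 'd': 1 ⇒ 2;  out=∅∪out(2)=∅
  fail(18) 'cbab': from fail(17)=0 chase 'b': 0 ⇒ 7;  out=∅∪out(7)=∅
  fail(5) 'cdbad': from fail(4)=0 chase 'd': 0 ⇒ 21;  out=∅∪out(21)=∅
  fail(11) 'bbdcd': from fail(10)=13 chase 'd': 13 ⇒ 14;  out={2}∪out(14)={2}
  fail(15) 'bdcdd': from fail(14)=2 chase 'd': 2→21 ⇒ 22;  out={3}∪out(22)={3,5}
  fail(19) 'cbabb': from fail(18)=7 chase 'b': 7 ⇒ 8;  out=∅∪out(8)=∅
  fail(6) 'cdbadd': from fail(5)=21 chase 'd': 21 ⇒ 22;  out={1}∪out(22)={1,5}
  fail(20) 'cbabbc': from fail(19)=8 chase 'c': 8→7→0 ⇒ 1;  out={4}∪out(1)={0,4}

Scan:
pos 0 'a': at 0
pos 1 'c': at 1  ** P0@[1:1]
pos 2 'c': at 1 ·f  ** P0@[2:2]
pos 3 'b': at 16
pos 4 'd': at 12 ·f
pos 5 'd': at 22 ·f  ** P5@[4:5]
pos 6 'b': at 7 ·f
pos 7 'd': at 12
pos 8 'c': at 13  ** P0@[8:8]
pos 9 'd': at 14
pos 10 'd': at 15  ** P3@[6:10],P5@[9:10]
pos 11 'b': at 7 ·f
pos 12 'd': at 12
pos 13 'c': at 13  ** P0@[13:13]
pos 14 'd': at 14
pos 15 'd': at 15  ** P3@[11:15],P5@[14:15]
pos 16 'b': at 7 ·f
pos 17 'a': at 0 ·f
pos 18 'c': at 1  ** P0@[18:18]
pos 19 'b': at 16
pos 20 'd': at 12 ·f
pos 21 'c': at 13  ** P0@[21:21]
pos 22 'd': at 14
pos 23 'd': at 15  ** P3@[19:23],P5@[22:23]
pos 24 'b': at 7 ·f
pos 25 'b': at 8
pos 26 'd': at 9
pos 27 'c': at 10  ** P0@[27:27]
pos 28 'd': at 11  ** P2@[24:28]
pos 29 'd': at 15 ·f  ** P3@[25:29],P5@[28:29]
pos 30 'c': at 1 ·f  ** P0@[30:30]
pos 31 'b': at 16
pos 32 'a': at 17
pos 33 'b': at 18
pos 34 'b': at 19
pos 35 'c': at 20  ** P0@[35:35],P4@[30:35]
pos 36 'd': at 2 ·f
pos 37 'c': at 1 ·f  ** P0@[37:37]
pos 38 'c': at 1 ·f  ** P0@[38:38]
pos 39 'd': at 2
pos 40 'b': at 3
pos 41 'a': at 4
pos 42 'd': at 5
pos 43 'd': at 6  ** P1@[38:43],P5@[42:43]
pos 44 'b': at 7 ·f
pos 45 'b': at 8
pos 46 'd': at 9
pos 47 'c': at 10  ** P0@[47:47]
pos 48 'd': at 11  ** P2@[44:48]
pos 49 'b': at 3 ·f
pos 50 'b': at 8 ·f
pos 51 'c': at 1 ·f  ** P0@[51:51]
pos 52 'b': at 16
pos 53 'd': at 12 ·f
pos 54 'c': at 13  ** P0@[54:54]
pos 55 'd': at 14
pos 56 'd': at 15  ** P3@[52:56],P5@[55:56]
pos 57 'c': at 1 ·f  ** P0@[57:57]
pos 58 'c': at 1 ·f  ** P0@[58:58]
pos 59 'b': at 16
pos 60 'd': at 12 ·f
pos 61 'b': at 7 ·f
pos 62 'd': at 12
pos 63 'c': at 13  ** P0@[63:63]
pos 64 'd': at 14
pos 65 'd': at 15  ** P3@[61:65],P5@[64:65]

Matches: [[1,0],[2,0],[5,5],[8,0],[10,3],[10,5],[13,0],[15,3],[15,5],[18,0],[21,0],[23,3],[23,5],[27,0],[28,2],[29,3],[29,5],[30,0],[35,0],[35,4],[37,0],[38,0],[43,1],[43,5],[47,0],[48,2],[51,0],[54,0],[56,3],[56,5],[57,0],[58,0],[63,0],[65,3],[65,5]]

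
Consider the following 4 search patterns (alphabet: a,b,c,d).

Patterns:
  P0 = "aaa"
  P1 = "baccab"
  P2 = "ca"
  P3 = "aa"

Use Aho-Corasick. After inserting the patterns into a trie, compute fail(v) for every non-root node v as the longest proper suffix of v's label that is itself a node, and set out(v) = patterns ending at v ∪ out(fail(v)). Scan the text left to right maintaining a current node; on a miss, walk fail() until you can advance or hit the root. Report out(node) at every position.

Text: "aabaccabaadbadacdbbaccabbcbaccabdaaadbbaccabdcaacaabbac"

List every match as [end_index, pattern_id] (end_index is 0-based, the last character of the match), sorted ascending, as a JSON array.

Construct AC machine:
Trie (insert patterns):
  n0 'ε': a→1 b→4 c→10
  n1 'a': a→2
  n2 'aa': a→3  [P3 ends]
  n3 'aaa': ·  [P0 ends]
  n4 'b': a→5
  n5 'ba': c→6
  n6 'bac': c→7
  n7 'bacc': a→8
  n8 'bacca': b→9
  n9 'baccab': ·  [P1 ends]
  n10 'c': a→11
  n11 'ca': ·  [P2 ends]

BFS fail/out derivation:
  fail(1) 'a': from fail(0)=0 chase 'a': 0 ⇒ 0;  out=∅∪out(0)=∅
  fail(4) 'b': from fail(0)=0 chase 'b': 0 ⇒ 0;  out=∅∪out(0)=∅
  fail(10) 'c': from fail(0)=0 chase 'c': 0 ⇒ 0;  out=∅∪out(0)=∅
  fail(2) 'aa': from fail(1)=0 chase 'a': 0 ⇒ 1;  out={3}∪out(1)={3}
  fail(5) 'ba': from fail(4)=0 chase 'a': 0 ⇒ 1;  out=∅∪out(1)=∅
  fail(11) 'ca': from fail(10)=0 chase 'a': 0 ⇒ 1;  out={2}∪out(1)={2}
  fail(3) 'aaa': from fail(2)=1 chase 'a': 1 ⇒ 2;  out={0}∪out(2)={0,3}
  fail(6) 'bac': from fail(5)=1 chase 'c': 1→0 ⇒ 10;  out=∅∪out(10)=∅
  fail(7) 'bacc': from fail(6)=10 chase 'c': 10→0 ⇒ 10;  out=∅∪out(10)=∅
  fail(8) 'bacca': from fail(7)=10 chase 'a': 10 ⇒ 11;  out=∅∪out(11)={2}
  fail(9) 'baccab': from fail(8)=11 chase 'b': 11→1→0 ⇒ 4;  out={1}∪out(4)={1}

Run:
[0] read 'a'  n0⇒n1
[1] read 'a'  n1⇒n2  ** P3@[0:1]
[2] read 'b'  n2⇒n4 (via fail)
[3] read 'a'  n4⇒n5
[4] read 'c'  n5⇒n6
[5] read 'c'  n6⇒n7
[6] read 'a'  n7⇒n8  ** P2@[5:6]
[7] read 'b'  n8⇒n9  ** P1@[2:7]
[8] read 'a'  n9⇒n5 (via fail)
[9] read 'a'  n5⇒n2 (via fail)  ** P3@[8:9]
[10] read 'd'  n2⇒n0 (via fail)
[11] read 'b'  n0⇒n4
[12] read 'a'  n4⇒n5
[13] read 'd'  n5⇒n0 (via fail)
[14] read 'a'  n0⇒n1
[15] read 'c'  n1⇒n10 (via fail)
[16] read 'd'  n10⇒n0 (via fail)
[17] read 'b'  n0⇒n4
[18] read 'b'  n4⇒n4 (via fail)
[19] read 'a'  n4⇒n5
[20] read 'c'  n5⇒n6
[21] read 'c'  n6⇒n7
[22] read 'a'  n7⇒n8  ** P2@[21:22]
[23] read 'b'  n8⇒n9  ** P1@[18:23]
[24] read 'b'  n9⇒n4 (via fail)
[25] read 'c'  n4⇒n10 (via fail)
[26] read 'b'  n10⇒n4 (via fail)
[27] read 'a'  n4⇒n5
[28] read 'c'  n5⇒n6
[29] read 'c'  n6⇒n7
[30] read 'a'  n7⇒n8  ** P2@[29:30]
[31] read 'b'  n8⇒n9  ** P1@[26:31]
[32] read 'd'  n9⇒n0 (via fail)
[33] read 'a'  n0⇒n1
[34] read 'a'  n1⇒n2  ** P3@[33:34]
[35] read 'a'  n2⇒n3  ** P0@[33:35],P3@[34:35]
[36] read 'd'  n3⇒n0 (via fail)
[37] read 'b'  n0⇒n4
[38] read 'b'  n4⇒n4 (via fail)
[39] read 'a'  n4⇒n5
[40] read 'c'  n5⇒n6
[41] read 'c'  n6⇒n7
[42] read 'a'  n7⇒n8  ** P2@[41:42]
[43] read 'b'  n8⇒n9  ** P1@[38:43]
[44] read 'd'  n9⇒n0 (via fail)
[45] read 'c'  n0⇒n10
[46] read 'a'  n10⇒n11  ** P2@[45:46]
[47] read 'a'  n11⇒n2 (via fail)  ** P3@[46:47]
[48] read 'c'  n2⇒n10 (via fail)
[49] read 'a'  n10⇒n11  ** P2@[48:49]
[50] read 'a'  n11⇒n2 (via fail)  ** P3@[49:50]
[51] read 'b'  n2⇒n4 (via fail)
[52] read 'b'  n4⇒n4 (via fail)
[53] read 'a'  n4⇒n5
[54] read 'c'  n5⇒n6

Matches: [[1,3],[6,2],[7,1],[9,3],[22,2],[23,1],[30,2],[31,1],[34,3],[35,0],[35,3],[42,2],[43,1],[46,2],[47,3],[49,2],[50,3]]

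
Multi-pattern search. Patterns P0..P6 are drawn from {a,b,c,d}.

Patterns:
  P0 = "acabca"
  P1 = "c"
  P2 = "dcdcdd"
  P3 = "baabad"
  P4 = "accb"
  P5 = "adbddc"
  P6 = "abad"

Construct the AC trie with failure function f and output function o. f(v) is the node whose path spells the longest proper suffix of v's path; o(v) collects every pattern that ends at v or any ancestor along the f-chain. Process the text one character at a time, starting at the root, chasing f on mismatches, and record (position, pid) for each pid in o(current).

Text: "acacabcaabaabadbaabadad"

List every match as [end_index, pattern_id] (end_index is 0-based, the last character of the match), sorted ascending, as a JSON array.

Build:
Trie (insert patterns):
  0='ε' goto a→1 b→14 c→7 d→8
  1='a' goto b→27 c→2 d→22
  2='ac' goto a→3 c→20
  3='aca' goto b→4
  4='acab' goto c→5
  5='acabc' goto a→6
  6='acabca' goto ·  ←P0
  7='c' goto ·  ←P1
  8='d' goto c→9
  9='dc' goto d→10
  10='dcd' goto c→11
  11='dcdc' goto d→12
  12='dcdcd' goto d→13
  13='dcdcdd' goto ·  ←P2
  14='b' goto a→15
  15='ba' goto a→16
  16='baa' goto b→17
  17='baab' goto a→18
  18='baaba' goto d→19
  19='baabad' goto ·  ←P3
  20='acc' goto b→21
  21='accb' goto ·  ←P4
  22='ad' goto b→23
  23='adb' goto d→24
  24='adbd' goto d→25
  25='adbdd' goto c→26
  26='adbddc' goto ·  ←P5
  27='ab' goto a→28
  28='aba' goto d→29
  29='abad' goto ·  ←P6

Failure links (BFS by depth):
  n1('a'): parent n0 fail=0; on 'a' 0 → fail=0;  out ∅∪∅=∅
  n7('c'): parent n0 fail=0; on 'c' 0 → fail=0;  out {1}∪∅={1}
  n8('d'): parent n0 fail=0; on 'd' 0 → fail=0;  out ∅∪∅=∅
  n14('b'): parent n0 fail=0; on 'b' 0 → fail=0;  out ∅∪∅=∅
  n2('ac'): parent n1 fail=0; on 'c' 0 → fail=7;  out ∅∪{1}={1}
  n9('dc'): parent n8 fail=0; on 'c' 0 → fail=7;  out ∅∪{1}={1}
  n15('ba'): parent n14 fail=0; on 'a' 0 → fail=1;  out ∅∪∅=∅
  n22('ad'): parent n1 fail=0; on 'd' 0 → fail=8;  out ∅∪∅=∅
  n27('ab'): parent n1 fail=0; on 'b' 0 → fail=14;  out ∅∪∅=∅
  n3('aca'): parent n2 fail=7; on 'a' 7→0 → fail=1;  out ∅∪∅=∅
  n10('dcd'): parent n9 fail=7; on 'd' 7→0 → fail=8;  out ∅∪∅=∅
  n16('baa'): parent n15 fail=1; on 'a' 1→0 → fail=1;  out ∅∪∅=∅
  n20('acc'): parent n2 fail=7; on 'c' 7→0 → fail=7;  out ∅∪{1}={1}
  n23('adb'): parent n22 fail=8; on 'b' 8→0 → fail=14;  out ∅∪∅=∅
  n28('aba'): parent n27 fail=14; on 'a' 14 → fail=15;  out ∅∪∅=∅
  n4('acab'): parent n3 fail=1; on 'b' 1 → fail=27;  out ∅∪∅=∅
  n11('dcdc'): parent n10 fail=8; on 'c' 8 → fail=9;  out ∅∪{1}={1}
  n17('baab'): parent n16 fail=1; on 'b' 1 → fail=27;  out ∅∪∅=∅
  n21('accb'): parent n20 fail=7; on 'b' 7→0 → fail=14;  out {4}∪∅={4}
  n24('adbd'): parent n23 fail=14; on 'd' 14→0 → fail=8;  out ∅∪∅=∅
  n29('abad'): parent n28 fail=15; on 'd' 15→1 → fail=22;  out {6}∪∅={6}
  n5('acabc'): parent n4 fail=27; on 'c' 27→14→0 → fail=7;  out ∅∪{1}={1}
  n12('dcdcd'): parent n11 fail=9; on 'd' 9 → fail=10;  out ∅∪∅=∅
  n18('baaba'): parent n17 fail=27; on 'a' 27 → fail=28;  out ∅∪∅=∅
  n25('adbdd'): parent n24 fail=8; on 'd' 8→0 → fail=8;  out ∅∪∅=∅
  n6('acabca'): parent n5 fail=7; on 'a' 7→0 → fail=1;  out {0}∪∅={0}
  n13('dcdcdd'): parent n12 fail=10; on 'd' 10→8→0 → fail=8;  out {2}∪∅={2}
  n19('baabad'): parent n18 fail=28; on 'd' 28 → fail=29;  out {3}∪{6}={3,6}
  n26('adbddc'): parent n25 fail=8; on 'c' 8 → fail=9;  out {5}∪{1}={1,5}

Text stream:
i=0 'a': node 0→1
i=1 'c': node 1→2  ** P1@[1:1]
i=2 'a': node 2→3
i=3 'c': node 3→2 (via fail)  ** P1@[3:3]
i=4 'a': node 2→3
i=5 'b': node 3→4
i=6 'c': node 4→5  ** P1@[6:6]
i=7 'a': node 5→6  ** P0@[2:7]
i=8 'a': node 6→1 (via fail)
i=9 'b': node 1→27
i=10 'a': node 27→28
i=11 'a': node 28→16 (via fail)
i=12 'b': node 16→17
i=13 'a': node 17→18
i=14 'd': node 18→19  ** P3@[9:14],P6@[11:14]
i=15 'b': node 19→23 (via fail)
i=16 'a': node 23→15 (via fail)
i=17 'a': node 15→16
i=18 'b': node 16→17
i=19 'a': node 17→18
i=20 'd': node 18→19  ** P3@[15:20],P6@[17:20]
i=21 'a': node 19→1 (via fail)
i=22 'd': node 1→22

Result: [[1,1],[3,1],[6,1],[7,0],[14,3],[14,6],[20,3],[20,6]]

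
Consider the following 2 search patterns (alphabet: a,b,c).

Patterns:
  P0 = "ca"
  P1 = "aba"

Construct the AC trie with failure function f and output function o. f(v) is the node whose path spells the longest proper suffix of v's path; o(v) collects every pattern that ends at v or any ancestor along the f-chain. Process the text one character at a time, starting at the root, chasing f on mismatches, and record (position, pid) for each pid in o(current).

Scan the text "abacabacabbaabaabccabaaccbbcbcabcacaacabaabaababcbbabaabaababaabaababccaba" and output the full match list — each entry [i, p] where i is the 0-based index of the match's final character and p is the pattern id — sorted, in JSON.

Construct AC machine:
Trie (insert patterns):
  n0 'ε': a→3 c→1
  n1 'c': a→2
  n2 'ca': ·  [P0 ends]
  n3 'a': b→4
  n4 'ab': a→5
  n5 'aba': ·  [P1 ends]

BFS fail/out derivation:
  n1('c'): parent n0 fail=0; on 'c' 0 → fail=0;  out ∅∪∅=∅
  n3('a'): parent n0 fail=0; on 'a' 0 → fail=0;  out ∅∪∅=∅
  n2('ca'): parent n1 fail=0; on 'a' 0 → fail=3;  out {0}∪∅={0}
  n4('ab'): parent n3 fail=0; on 'b' 0 → fail=0;  out ∅∪∅=∅
  n5('aba'): parent n4 fail=0; on 'a' 0 → fail=3;  out {1}∪∅={1}

Scan:
pos 0 'a': at 3
pos 1 'b': at 4
pos 2 'a': at 5  → match P1@[0:2]
pos 3 'c': at 1 (fail-walked)
pos 4 'a': at 2  → match P0@[3:4]
pos 5 'b': at 4 (fail-walked)
pos 6 'a': at 5  → match P1@[4:6]
pos 7 'c': at 1 (fail-walked)
pos 8 'a': at 2  → match P0@[7:8]
pos 9 'b': at 4 (fail-walked)
pos 10 'b': at 0 (fail-walked)
pos 11 'a': at 3
pos 12 'a': at 3 (fail-walked)
pos 13 'b': at 4
pos 14 'a': at 5  → match P1@[12:14]
pos 15 'a': at 3 (fail-walked)
pos 16 'b': at 4
pos 17 'c': at 1 (fail-walked)
pos 18 'c': at 1 (fail-walked)
pos 19 'a': at 2  → match P0@[18:19]
pos 20 'b': at 4 (fail-walked)
pos 21 'a': at 5  → match P1@[19:21]
pos 22 'a': at 3 (fail-walked)
pos 23 'c': at 1 (fail-walked)
pos 24 'c': at 1 (fail-walked)
pos 25 'b': at 0 (fail-walked)
pos 26 'b': at 0
pos 27 'c': at 1
pos 28 'b': at 0 (fail-walked)
pos 29 'c': at 1
pos 30 'a': at 2  → match P0@[29:30]
pos 31 'b': at 4 (fail-walked)
pos 32 'c': at 1 (fail-walked)
pos 33 'a': at 2  → match P0@[32:33]
pos 34 'c': at 1 (fail-walked)
pos 35 'a': at 2  → match P0@[34:35]
pos 36 'a': at 3 (fail-walked)
pos 37 'c': at 1 (fail-walked)
pos 38 'a': at 2  → match P0@[37:38]
pos 39 'b': at 4 (fail-walked)
pos 40 'a': at 5  → match P1@[38:40]
pos 41 'a': at 3 (fail-walked)
pos 42 'b': at 4
pos 43 'a': at 5  → match P1@[41:43]
pos 44 'a': at 3 (fail-walked)
pos 45 'b': at 4
pos 46 'a': at 5  → match P1@[44:46]
pos 47 'b': at 4 (fail-walked)
pos 48 'c': at 1 (fail-walked)
pos 49 'b': at 0 (fail-walked)
pos 50 'b': at 0
pos 51 'a': at 3
pos 52 'b': at 4
pos 53 'a': at 5  → match P1@[51:53]
pos 54 'a': at 3 (fail-walked)
pos 55 'b': at 4
pos 56 'a': at 5  → match P1@[54:56]
pos 57 'a': at 3 (fail-walked)
pos 58 'b': at 4
pos 59 'a': at 5  → match P1@[57:59]
pos 60 'b': at 4 (fail-walked)
pos 61 'a': at 5  → match P1@[59:61]
pos 62 'a': at 3 (fail-walked)
pos 63 'b': at 4
pos 64 'a': at 5  → match P1@[62:64]
pos 65 'a': at 3 (fail-walked)
pos 66 'b': at 4
pos 67 'a': at 5  → match P1@[65:67]
pos 68 'b': at 4 (fail-walked)
pos 69 'c': at 1 (fail-walked)
pos 70 'c': at 1 (fail-walked)
pos 71 'a': at 2  → match P0@[70:71]
pos 72 'b': at 4 (fail-walked)
pos 73 'a': at 5  → match P1@[71:73]

All matches (sorted): [[2,1],[4,0],[6,1],[8,0],[14,1],[19,0],[21,1],[30,0],[33,0],[35,0],[38,0],[40,1],[43,1],[46,1],[53,1],[56,1],[59,1],[61,1],[64,1],[67,1],[71,0],[73,1]]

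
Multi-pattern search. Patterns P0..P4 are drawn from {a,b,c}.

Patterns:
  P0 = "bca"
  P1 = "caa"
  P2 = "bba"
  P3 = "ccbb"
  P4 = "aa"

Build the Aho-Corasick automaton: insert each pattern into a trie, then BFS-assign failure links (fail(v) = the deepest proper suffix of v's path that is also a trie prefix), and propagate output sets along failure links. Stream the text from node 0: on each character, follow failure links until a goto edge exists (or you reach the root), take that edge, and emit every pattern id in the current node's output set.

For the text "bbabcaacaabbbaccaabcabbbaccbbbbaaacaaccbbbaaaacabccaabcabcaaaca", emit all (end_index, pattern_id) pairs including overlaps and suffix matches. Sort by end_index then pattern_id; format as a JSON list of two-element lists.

Build automaton:
Trie nodes:
  n0 'ε': a→12 b→1 c→4
  n1 'b': b→7 c→2
  n2 'bc': a→3
  n3 'bca': ·  ←P0
  n4 'c': a→5 c→9
  n5 'ca': a→6
  n6 'caa': ·  ←P1
  n7 'bb': a→8
  n8 'bba': ·  ←P2
  n9 'cc': b→10
  n10 'ccb': b→11
  n11 'ccbb': ·  ←P3
  n12 'a': a→13
  n13 'aa': ·  ←P4

BFS fail/out derivation:
  fail(1) 'b': from fail(0)=0 chase 'b': 0 ⇒ 0;  out=∅∪out(0)=∅
  fail(4) 'c': from fail(0)=0 chase 'c': 0 ⇒ 0;  out=∅∪out(0)=∅
  fail(12) 'a': from fail(0)=0 chase 'a': 0 ⇒ 0;  out=∅∪out(0)=∅
  fail(2) 'bc': from fail(1)=0 chase 'c': 0 ⇒ 4;  out=∅∪out(4)=∅
  fail(5) 'ca': from fail(4)=0 chase 'a': 0 ⇒ 12;  out=∅∪out(12)=∅
  fail(7) 'bb': from fail(1)=0 chase 'b': 0 ⇒ 1;  out=∅∪out(1)=∅
  fail(9) 'cc': from fail(4)=0 chase 'c': 0 ⇒ 4;  out=∅∪out(4)=∅
  fail(13) 'aa': from fail(12)=0 chase 'a': 0 ⇒ 12;  out={4}∪out(12)={4}
  fail(3) 'bca': from fail(2)=4 chase 'a': 4 ⇒ 5;  out={0}∪out(5)={0}
  fail(6) 'caa': from fail(5)=12 chase 'a': 12 ⇒ 13;  out={1}∪out(13)={1,4}
  fail(8) 'bba': from fail(7)=1 chase 'a': 1→0 ⇒ 12;  out={2}∪out(12)={2}
  fail(10) 'ccb': from fail(9)=4 chase 'b': 4→0 ⇒ 1;  out=∅∪out(1)=∅
  fail(11) 'ccbb': from fail(10)=1 chase 'b': 1 ⇒ 7;  out={3}∪out(7)={3}

Scan:
[0] read 'b'  n0⇒n1
[1] read 'b'  n1⇒n7
[2] read 'a'  n7⇒n8  ** P2@[0:2]
[3] read 'b'  n8⇒n1 (via fail)
[4] read 'c'  n1⇒n2
[5] read 'a'  n2⇒n3  ** P0@[3:5]
[6] read 'a'  n3⇒n6 (via fail)  ** P1@[4:6],P4@[5:6]
[7] read 'c'  n6⇒n4 (via fail)
[8] read 'a'  n4⇒n5
[9] read 'a'  n5⇒n6  ** P1@[7:9],P4@[8:9]
[10] read 'b'  n6⇒n1 (via fail)
[11] read 'b'  n1⇒n7
[12] read 'b'  n7⇒n7 (via fail)
[13] read 'a'  n7⇒n8  ** P2@[11:13]
[14] read 'c'  n8⇒n4 (via fail)
[15] read 'c'  n4⇒n9
[16] read 'a'  n9⇒n5 (via fail)
[17] read 'a'  n5⇒n6  ** P1@[15:17],P4@[16:17]
[18] read 'b'  n6⇒n1 (via fail)
[19] read 'c'  n1⇒n2
[20] read 'a'  n2⇒n3  ** P0@[18:20]
[21] read 'b'  n3⇒n1 (via fail)
[22] read 'b'  n1⇒n7
[23] read 'b'  n7⇒n7 (via fail)
[24] read 'a'  n7⇒n8  ** P2@[22:24]
[25] read 'c'  n8⇒n4 (via fail)
[26] read 'c'  n4⇒n9
[27] read 'b'  n9⇒n10
[28] read 'b'  n10⇒n11  ** P3@[25:28]
[29] read 'b'  n11⇒n7 (via fail)
[30] read 'b'  n7⇒n7 (via fail)
[31] read 'a'  n7⇒n8  ** P2@[29:31]
[32] read 'a'  n8⇒n13 (via fail)  ** P4@[31:32]
[33] read 'a'  n13⇒n13 (via fail)  ** P4@[32:33]
[34] read 'c'  n13⇒n4 (via fail)
[35] read 'a'  n4⇒n5
[36] read 'a'  n5⇒n6  ** P1@[34:36],P4@[35:36]
[37] read 'c'  n6⇒n4 (via fail)
[38] read 'c'  n4⇒n9
[39] read 'b'  n9⇒n10
[40] read 'b'  n10⇒n11  ** P3@[37:40]
[41] read 'b'  n11⇒n7 (via fail)
[42] read 'a'  n7⇒n8  ** P2@[40:42]
[43] read 'a'  n8⇒n13 (via fail)  ** P4@[42:43]
[44] read 'a'  n13⇒n13 (via fail)  ** P4@[43:44]
[45] read 'a'  n13⇒n13 (via fail)  ** P4@[44:45]
[46] read 'c'  n13⇒n4 (via fail)
[47] read 'a'  n4⇒n5
[48] read 'b'  n5⇒n1 (via fail)
[49] read 'c'  n1⇒n2
[50] read 'c'  n2⇒n9 (via fail)
[51] read 'a'  n9⇒n5 (via fail)
[52] read 'a'  n5⇒n6  ** P1@[50:52],P4@[51:52]
[53] read 'b'  n6⇒n1 (via fail)
[54] read 'c'  n1⇒n2
[55] read 'a'  n2⇒n3  ** P0@[53:55]
[56] read 'b'  n3⇒n1 (via fail)
[57] read 'c'  n1⇒n2
[58] read 'a'  n2⇒n3  ** P0@[56:58]
[59] read 'a'  n3⇒n6 (via fail)  ** P1@[57:59],P4@[58:59]
[60] read 'a'  n6⇒n13 (via fail)  ** P4@[59:60]
[61] read 'c'  n13⇒n4 (via fail)
[62] read 'a'  n4⇒n5

All matches (sorted): [[2,2],[5,0],[6,1],[6,4],[9,1],[9,4],[13,2],[17,1],[17,4],[20,0],[24,2],[28,3],[31,2],[32,4],[33,4],[36,1],[36,4],[40,3],[42,2],[43,4],[44,4],[45,4],[52,1],[52,4],[55,0],[58,0],[59,1],[59,4],[60,4]]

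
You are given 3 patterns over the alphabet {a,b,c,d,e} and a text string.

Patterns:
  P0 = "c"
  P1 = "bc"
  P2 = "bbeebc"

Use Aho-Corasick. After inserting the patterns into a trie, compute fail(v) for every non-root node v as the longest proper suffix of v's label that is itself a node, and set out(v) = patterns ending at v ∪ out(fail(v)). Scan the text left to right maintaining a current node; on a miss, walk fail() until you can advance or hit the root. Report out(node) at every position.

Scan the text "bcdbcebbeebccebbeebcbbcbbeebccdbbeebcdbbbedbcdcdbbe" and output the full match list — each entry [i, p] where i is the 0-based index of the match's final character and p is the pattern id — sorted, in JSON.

Construct AC machine:
Trie nodes:
  n0 'ε': b→2 c→1
  n1 'c': ·  ←P0
  n2 'b': b→4 c→3
  n3 'bc': ·  ←P1
  n4 'bb': e→5
  n5 'bbe': e→6
  n6 'bbee': b→7
  n7 'bbeeb': c→8
  n8 'bbeebc': ·  ←P2

Failure links (BFS by depth):
  n1('c'): parent n0 fail=0; on 'c' 0 → fail=0;  out {0}∪∅={0}
  n2('b'): parent n0 fail=0; on 'b' 0 → fail=0;  out ∅∪∅=∅
  n3('bc'): parent n2 fail=0; on 'c' 0 → fail=1;  out {1}∪{0}={0,1}
  n4('bb'): parent n2 fail=0; on 'b' 0 → fail=2;  out ∅∪∅=∅
  n5('bbe'): parent n4 fail=2; on 'e' 2→0 → fail=0;  out ∅∪∅=∅
  n6('bbee'): parent n5 fail=0; on 'e' 0 → fail=0;  out ∅∪∅=∅
  n7('bbeeb'): parent n6 fail=0; on 'b' 0 → fail=2;  out ∅∪∅=∅
  n8('bbeebc'): parent n7 fail=2; on 'c' 2 → fail=3;  out {2}∪{0,1}={0,1,2}

Scan:
pos 0 'b': at 2
pos 1 'c': at 3  emit P0@[1:1],P1@[0:1]
pos 2 'd': at 0 (fail-walked)
pos 3 'b': at 2
pos 4 'c': at 3  emit P0@[4:4],P1@[3:4]
pos 5 'e': at 0 (fail-walked)
pos 6 'b': at 2
pos 7 'b': at 4
pos 8 'e': at 5
pos 9 'e': at 6
pos 10 'b': at 7
pos 11 'c': at 8  emit P0@[11:11],P1@[10:11],P2@[6:11]
pos 12 'c': at 1 (fail-walked)  emit P0@[12:12]
pos 13 'e': at 0 (fail-walked)
pos 14 'b': at 2
pos 15 'b': at 4
pos 16 'e': at 5
pos 17 'e': at 6
pos 18 'b': at 7
pos 19 'c': at 8  emit P0@[19:19],P1@[18:19],P2@[14:19]
pos 20 'b': at 2 (fail-walked)
pos 21 'b': at 4
pos 22 'c': at 3 (fail-walked)  emit P0@[22:22],P1@[21:22]
pos 23 'b': at 2 (fail-walked)
pos 24 'b': at 4
pos 25 'e': at 5
pos 26 'e': at 6
pos 27 'b': at 7
pos 28 'c': at 8  emit P0@[28:28],P1@[27:28],P2@[23:28]
pos 29 'c': at 1 (fail-walked)  emit P0@[29:29]
pos 30 'd': at 0 (fail-walked)
pos 31 'b': at 2
pos 32 'b': at 4
pos 33 'e': at 5
pos 34 'e': at 6
pos 35 'b': at 7
pos 36 'c': at 8  emit P0@[36:36],P1@[35:36],P2@[31:36]
pos 37 'd': at 0 (fail-walked)
pos 38 'b': at 2
pos 39 'b': at 4
pos 40 'b': at 4 (fail-walked)
pos 41 'e': at 5
pos 42 'd': at 0 (fail-walked)
pos 43 'b': at 2
pos 44 'c': at 3  emit P0@[44:44],P1@[43:44]
pos 45 'd': at 0 (fail-walked)
pos 46 'c': at 1  emit P0@[46:46]
pos 47 'd': at 0 (fail-walked)
pos 48 'b': at 2
pos 49 'b': at 4
pos 50 'e': at 5

Result: [[1,0],[1,1],[4,0],[4,1],[11,0],[11,1],[11,2],[12,0],[19,0],[19,1],[19,2],[22,0],[22,1],[28,0],[28,1],[28,2],[29,0],[36,0],[36,1],[36,2],[44,0],[44,1],[46,0]]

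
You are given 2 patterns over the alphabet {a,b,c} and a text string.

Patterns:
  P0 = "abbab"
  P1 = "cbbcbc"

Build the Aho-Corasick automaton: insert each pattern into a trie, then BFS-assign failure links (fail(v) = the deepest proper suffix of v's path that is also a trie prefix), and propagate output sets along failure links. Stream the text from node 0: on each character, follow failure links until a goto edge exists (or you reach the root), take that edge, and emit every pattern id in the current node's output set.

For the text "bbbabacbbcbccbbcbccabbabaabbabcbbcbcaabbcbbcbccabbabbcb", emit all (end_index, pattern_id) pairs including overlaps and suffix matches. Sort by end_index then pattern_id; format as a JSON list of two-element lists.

Build:
Trie (insert patterns):
  n0 'ε': a→1 c→6
  n1 'a': b→2
  n2 'ab': b→3
  n3 'abb': a→4
  n4 'abba': b→5
  n5 'abbab': ·  ←P0
  n6 'c': b→7
  n7 'cb': b→8
  n8 'cbb': c→9
  n9 'cbbc': b→10
  n10 'cbbcb': c→11
  n11 'cbbcbc': ·  ←P1

Failure links (BFS by depth):
  fail(1) 'a': from fail(0)=0 chase 'a': 0 ⇒ 0;  out=∅∪out(0)=∅
  fail(6) 'c': from fail(0)=0 chase 'c': 0 ⇒ 0;  out=∅∪out(0)=∅
  fail(2) 'ab': from fail(1)=0 chase 'b': 0 ⇒ 0;  out=∅∪out(0)=∅
  fail(7) 'cb': from fail(6)=0 chase 'b': 0 ⇒ 0;  out=∅∪out(0)=∅
  fail(3) 'abb': from fail(2)=0 chase 'b': 0 ⇒ 0;  out=∅∪out(0)=∅
  fail(8) 'cbb': from fail(7)=0 chase 'b': 0 ⇒ 0;  out=∅∪out(0)=∅
  fail(4) 'abba': from fail(3)=0 chase 'a': 0 ⇒ 1;  out=∅∪out(1)=∅
  fail(9) 'cbbc': from fail(8)=0 chase 'c': 0 ⇒ 6;  out=∅∪out(6)=∅
  fail(5) 'abbab': from fail(4)=1 chase 'b': 1 ⇒ 2;  out={0}∪out(2)={0}
  fail(10) 'cbbcb': from fail(9)=6 chase 'b': 6 ⇒ 7;  out=∅∪out(7)=∅
  fail(11) 'cbbcbc': from fail(10)=7 chase 'c': 7→0 ⇒ 6;  out={1}∪out(6)={1}

Text stream:
i=0 'b': node 0→0
i=1 'b': node 0→0
i=2 'b': node 0→0
i=3 'a': node 0→1
i=4 'b': node 1→2
i=5 'a': node 2→1 (via fail)
i=6 'c': node 1→6 (via fail)
i=7 'b': node 6→7
i=8 'b': node 7→8
i=9 'c': node 8→9
i=10 'b': node 9→10
i=11 'c': node 10→11  ** P1@[6:11]
i=12 'c': node 11→6 (via fail)
i=13 'b': node 6→7
i=14 'b': node 7→8
i=15 'c': node 8→9
i=16 'b': node 9→10
i=17 'c': node 10→11  ** P1@[12:17]
i=18 'c': node 11→6 (via fail)
i=19 'a': node 6→1 (via fail)
i=20 'b': node 1→2
i=21 'b': node 2→3
i=22 'a': node 3→4
i=23 'b': node 4→5  ** P0@[19:23]
i=24 'a': node 5→1 (via fail)
i=25 'a': node 1→1 (via fail)
i=26 'b': node 1→2
i=27 'b': node 2→3
i=28 'a': node 3→4
i=29 'b': node 4→5  ** P0@[25:29]
i=30 'c': node 5→6 (via fail)
i=31 'b': node 6→7
i=32 'b': node 7→8
i=33 'c': node 8→9
i=34 'b': node 9→10
i=35 'c': node 10→11  ** P1@[30:35]
i=36 'a': node 11→1 (via fail)
i=37 'a': node 1→1 (via fail)
i=38 'b': node 1→2
i=39 'b': node 2→3
i=40 'c': node 3→6 (via fail)
i=41 'b': node 6→7
i=42 'b': node 7→8
i=43 'c': node 8→9
i=44 'b': node 9→10
i=45 'c': node 10→11  ** P1@[40:45]
i=46 'c': node 11→6 (via fail)
i=47 'a': node 6→1 (via fail)
i=48 'b': node 1→2
i=49 'b': node 2→3
i=50 'a': node 3→4
i=51 'b': node 4→5  ** P0@[47:51]
i=52 'b': node 5→3 (via fail)
i=53 'c': node 3→6 (via fail)
i=54 'b': node 6→7

Matches: [[11,1],[17,1],[23,0],[29,0],[35,1],[45,1],[51,0]]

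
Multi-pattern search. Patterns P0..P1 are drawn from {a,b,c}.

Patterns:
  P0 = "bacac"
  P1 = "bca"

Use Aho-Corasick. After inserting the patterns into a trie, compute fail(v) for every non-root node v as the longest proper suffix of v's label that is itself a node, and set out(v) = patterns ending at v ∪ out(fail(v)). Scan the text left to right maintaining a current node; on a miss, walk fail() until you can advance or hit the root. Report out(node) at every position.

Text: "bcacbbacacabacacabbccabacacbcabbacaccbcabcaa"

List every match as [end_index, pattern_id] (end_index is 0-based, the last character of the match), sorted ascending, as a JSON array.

Build automaton:
Trie (insert patterns):
  0='ε' goto b→1
  1='b' goto a→2 c→6
  2='ba' goto c→3
  3='bac' goto a→4
  4='baca' goto c→5
  5='bacac' goto ·  [P0 ends]
  6='bc' goto a→7
  7='bca' goto ·  [P1 ends]

Failure links (BFS by depth):
  fail(1) 'b': from fail(0)=0 chase 'b': 0 ⇒ 0;  out=∅∪out(0)=∅
  fail(2) 'ba': from fail(1)=0 chase 'a': 0 ⇒ 0;  out=∅∪out(0)=∅
  fail(6) 'bc': from fail(1)=0 chase 'c': 0 ⇒ 0;  out=∅∪out(0)=∅
  fail(3) 'bac': from fail(2)=0 chase 'c': 0 ⇒ 0;  out=∅∪out(0)=∅
  fail(7) 'bca': from fail(6)=0 chase 'a': 0 ⇒ 0;  out={1}∪out(0)={1}
  fail(4) 'baca': from fail(3)=0 chase 'a': 0 ⇒ 0;  out=∅∪out(0)=∅
  fail(5) 'bacac': from fail(4)=0 chase 'c': 0 ⇒ 0;  out={0}∪out(0)={0}

Run:
i=0 'b': node 0→1
i=1 'c': node 1→6
i=2 'a': node 6→7  emit P1@[0:2]
i=3 'c': node 7→0 (via fail)
i=4 'b': node 0→1
i=5 'b': node 1→1 (via fail)
i=6 'a': node 1→2
i=7 'c': node 2→3
i=8 'a': node 3→4
i=9 'c': node 4→5  emit P0@[5:9]
i=10 'a': node 5→0 (via fail)
i=11 'b': node 0→1
i=12 'a': node 1→2
i=13 'c': node 2→3
i=14 'a': node 3→4
i=15 'c': node 4→5  emit P0@[11:15]
i=16 'a': node 5→0 (via fail)
i=17 'b': node 0→1
i=18 'b': node 1→1 (via fail)
i=19 'c': node 1→6
i=20 'c': node 6→0 (via fail)
i=21 'a': node 0→0
i=22 'b': node 0→1
i=23 'a': node 1→2
i=24 'c': node 2→3
i=25 'a': node 3→4
i=26 'c': node 4→5  emit P0@[22:26]
i=27 'b': node 5→1 (via fail)
i=28 'c': node 1→6
i=29 'a': node 6→7  emit P1@[27:29]
i=30 'b': node 7→1 (via fail)
i=31 'b': node 1→1 (via fail)
i=32 'a': node 1→2
i=33 'c': node 2→3
i=34 'a': node 3→4
i=35 'c': node 4→5  emit P0@[31:35]
i=36 'c': node 5→0 (via fail)
i=37 'b': node 0→1
i=38 'c': node 1→6
i=39 'a': node 6→7  emit P1@[37:39]
i=40 'b': node 7→1 (via fail)
i=41 'c': node 1→6
i=42 'a': node 6→7  emit P1@[40:42]
i=43 'a': node 7→0 (via fail)

Matches: [[2,1],[9,0],[15,0],[26,0],[29,1],[35,0],[39,1],[42,1]]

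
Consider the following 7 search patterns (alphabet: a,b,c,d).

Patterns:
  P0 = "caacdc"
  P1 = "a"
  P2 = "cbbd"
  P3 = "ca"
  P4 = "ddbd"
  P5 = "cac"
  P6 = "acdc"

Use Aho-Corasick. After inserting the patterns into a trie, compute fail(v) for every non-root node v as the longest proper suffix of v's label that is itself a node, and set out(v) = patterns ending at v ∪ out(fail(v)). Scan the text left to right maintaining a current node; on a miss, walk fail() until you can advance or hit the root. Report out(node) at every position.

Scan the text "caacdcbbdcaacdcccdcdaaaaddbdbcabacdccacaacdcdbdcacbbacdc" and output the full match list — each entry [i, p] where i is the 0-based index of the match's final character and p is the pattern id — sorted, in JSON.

Construct AC machine:
Trie (insert patterns):
  0='ε' goto a→7 c→1 d→11
  1='c' goto a→2 b→8
  2='ca' goto a→3 c→15  ←P3
  3='caa' goto c→4
  4='caac' goto d→5
  5='caacd' goto c→6
  6='caacdc' goto ·  ←P0
  7='a' goto c→16  ←P1
  8='cb' goto b→9
  9='cbb' goto d→10
  10='cbbd' goto ·  ←P2
  11='d' goto d→12
  12='dd' goto b→13
  13='ddb' goto d→14
  14='ddbd' goto ·  ←P4
  15='cac' goto ·  ←P5
  16='ac' goto d→17
  17='acd' goto c→18
  18='acdc' goto ·  ←P6

BFS fail/out derivation:
  fail(1) 'c': from fail(0)=0 chase 'c': 0 ⇒ 0;  out=∅∪out(0)=∅
  fail(7) 'a': from fail(0)=0 chase 'a': 0 ⇒ 0;  out={1}∪out(0)={1}
  fail(11) 'd': from fail(0)=0 chase 'd': 0 ⇒ 0;  out=∅∪out(0)=∅
  fail(2) 'ca': from fail(1)=0 chase 'a': 0 ⇒ 7;  out={3}∪out(7)={1,3}
  fail(8) 'cb': from fail(1)=0 chase 'b': 0 ⇒ 0;  out=∅∪out(0)=∅
  fail(12) 'dd': from fail(11)=0 chase 'd': 0 ⇒ 11;  out=∅∪out(11)=∅
  fail(16) 'ac': from fail(7)=0 chase 'c': 0 ⇒ 1;  out=∅∪out(1)=∅
  fail(3) 'caa': from fail(2)=7 chase 'a': 7→0 ⇒ 7;  out=∅∪out(7)={1}
  fail(9) 'cbb': from fail(8)=0 chase 'b': 0 ⇒ 0;  out=∅∪out(0)=∅
  fail(13) 'ddb': from fail(12)=11 chase 'b': 11→0 ⇒ 0;  out=∅∪out(0)=∅
  fail(15) 'cac': from fail(2)=7 chase 'c': 7 ⇒ 16;  out={5}∪out(16)={5}
  fail(17) 'acd': from fail(16)=1 chase 'd': 1→0 ⇒ 11;  out=∅∪out(11)=∅
  fail(4) 'caac': from fail(3)=7 chase 'c': 7 ⇒ 16;  out=∅∪out(16)=∅
  fail(10) 'cbbd': from fail(9)=0 chase 'd': 0 ⇒ 11;  out={2}∪out(11)={2}
  fail(14) 'ddbd': from fail(13)=0 chase 'd': 0 ⇒ 11;  out={4}∪out(11)={4}
  fail(18) 'acdc': from fail(17)=11 chase 'c': 11→0 ⇒ 1;  out={6}∪out(1)={6}
  fail(5) 'caacd': from fail(4)=16 chase 'd': 16 ⇒ 17;  out=∅∪out(17)=∅
  fail(6) 'caacdc': from fail(5)=17 chase 'c': 17 ⇒ 18;  out={0}∪out(18)={0,6}

Run:
pos 0 'c': at 1
pos 1 'a': at 2  → match P1@[1:1],P3@[0:1]
pos 2 'a': at 3  → match P1@[2:2]
pos 3 'c': at 4
pos 4 'd': at 5
pos 5 'c': at 6  → match P0@[0:5],P6@[2:5]
pos 6 'b': at 8 ·f
pos 7 'b': at 9
pos 8 'd': at 10  → match P2@[5:8]
pos 9 'c': at 1 ·f
pos 10 'a': at 2  → match P1@[10:10],P3@[9:10]
pos 11 'a': at 3  → match P1@[11:11]
pos 12 'c': at 4
pos 13 'd': at 5
pos 14 'c': at 6  → match P0@[9:14],P6@[11:14]
pos 15 'c': at 1 ·f
pos 16 'c': at 1 ·f
pos 17 'd': at 11 ·f
pos 18 'c': at 1 ·f
pos 19 'd': at 11 ·f
pos 20 'a': at 7 ·f  → match P1@[20:20]
pos 21 'a': at 7 ·f  → match P1@[21:21]
pos 22 'a': at 7 ·f  → match P1@[22:22]
pos 23 'a': at 7 ·f  → match P1@[23:23]
pos 24 'd': at 11 ·f
pos 25 'd': at 12
pos 26 'b': at 13
pos 27 'd': at 14  → match P4@[24:27]
pos 28 'b': at 0 ·f
pos 29 'c': at 1
pos 30 'a': at 2  → match P1@[30:30],P3@[29:30]
pos 31 'b': at 0 ·f
pos 32 'a': at 7  → match P1@[32:32]
pos 33 'c': at 16
pos 34 'd': at 17
pos 35 'c': at 18  → match P6@[32:35]
pos 36 'c': at 1 ·f
pos 37 'a': at 2  → match P1@[37:37],P3@[36:37]
pos 38 'c': at 15  → match P5@[36:38]
pos 39 'a': at 2 ·f  → match P1@[39:39],P3@[38:39]
pos 40 'a': at 3  → match P1@[40:40]
pos 41 'c': at 4
pos 42 'd': at 5
pos 43 'c': at 6  → match P0@[38:43],P6@[40:43]
pos 44 'd': at 11 ·f
pos 45 'b': at 0 ·f
pos 46 'd': at 11
pos 47 'c': at 1 ·f
pos 48 'a': at 2  → match P1@[48:48],P3@[47:48]
pos 49 'c': at 15  → match P5@[47:49]
pos 50 'b': at 8 ·f
pos 51 'b': at 9
pos 52 'a': at 7 ·f  → match P1@[52:52]
pos 53 'c': at 16
pos 54 'd': at 17
pos 55 'c': at 18  → match P6@[52:55]

Matches: [[1,1],[1,3],[2,1],[5,0],[5,6],[8,2],[10,1],[10,3],[11,1],[14,0],[14,6],[20,1],[21,1],[22,1],[23,1],[27,4],[30,1],[30,3],[32,1],[35,6],[37,1],[37,3],[38,5],[39,1],[39,3],[40,1],[43,0],[43,6],[48,1],[48,3],[49,5],[52,1],[55,6]]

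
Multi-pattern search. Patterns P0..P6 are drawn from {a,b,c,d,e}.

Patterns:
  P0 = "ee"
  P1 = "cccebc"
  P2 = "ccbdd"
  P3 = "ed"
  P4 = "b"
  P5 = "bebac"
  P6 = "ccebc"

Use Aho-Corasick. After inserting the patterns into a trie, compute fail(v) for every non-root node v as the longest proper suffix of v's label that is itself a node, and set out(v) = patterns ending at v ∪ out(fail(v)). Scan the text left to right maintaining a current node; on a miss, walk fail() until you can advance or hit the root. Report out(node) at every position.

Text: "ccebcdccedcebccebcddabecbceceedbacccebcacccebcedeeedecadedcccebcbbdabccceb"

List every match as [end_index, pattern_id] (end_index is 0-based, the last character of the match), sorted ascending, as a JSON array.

Build:
Trie (insert patterns):
  n0 'ε': b→13 c→3 e→1
  n1 'e': d→12 e→2
  n2 'ee': ·  ←P0
  n3 'c': c→4
  n4 'cc': b→9 c→5 e→18
  n5 'ccc': e→6
  n6 'ccce': b→7
  n7 'ccceb': c→8
  n8 'cccebc': ·  ←P1
  n9 'ccb': d→10
  n10 'ccbd': d→11
  n11 'ccbdd': ·  ←P2
  n12 'ed': ·  ←P3
  n13 'b': e→14  ←P4
  n14 'be': b→15
  n15 'beb': a→16
  n16 'beba': c→17
  n17 'bebac': ·  ←P5
  n18 'cce': b→19
  n19 'cceb': c→20
  n20 'ccebc': ·  ←P6

Failure links (BFS by depth):
  fail(1) 'e': from fail(0)=0 chase 'e': 0 ⇒ 0;  out=∅∪out(0)=∅
  fail(3) 'c': from fail(0)=0 chase 'c': 0 ⇒ 0;  out=∅∪out(0)=∅
  fail(13) 'b': from fail(0)=0 chase 'b': 0 ⇒ 0;  out={4}∪out(0)={4}
  fail(2) 'ee': from fail(1)=0 chase 'e': 0 ⇒ 1;  out={0}∪out(1)={0}
  fail(4) 'cc': from fail(3)=0 chase 'c': 0 ⇒ 3;  out=∅∪out(3)=∅
  fail(12) 'ed': from fail(1)=0 chase 'd': 0 ⇒ 0;  out={3}∪out(0)={3}
  fail(14) 'be': from fail(13)=0 chase 'e': 0 ⇒ 1;  out=∅∪out(1)=∅
  fail(5) 'ccc': from fail(4)=3 chase 'c': 3 ⇒ 4;  out=∅∪out(4)=∅
  fail(9) 'ccb': from fail(4)=3 chase 'b': 3→0 ⇒ 13;  out=∅∪out(13)={4}
  fail(15) 'beb': from fail(14)=1 chase 'b': 1→0 ⇒ 13;  out=∅∪out(13)={4}
  fail(18) 'cce': from fail(4)=3 chase 'e': 3→0 ⇒ 1;  out=∅∪out(1)=∅
  fail(6) 'ccce': from fail(5)=4 chase 'e': 4 ⇒ 18;  out=∅∪out(18)=∅
  fail(10) 'ccbd': from fail(9)=13 chase 'd': 13→0 ⇒ 0;  out=∅∪out(0)=∅
  fail(16) 'beba': from fail(15)=13 chase 'a': 13→0 ⇒ 0;  out=∅∪out(0)=∅
  fail(19) 'cceb': from fail(18)=1 chase 'b': 1→0 ⇒ 13;  out=∅∪out(13)={4}
  fail(7) 'ccceb': from fail(6)=18 chase 'b': 18 ⇒ 19;  out=∅∪out(19)={4}
  fail(11) 'ccbdd': from fail(10)=0 chase 'd': 0 ⇒ 0;  out={2}∪out(0)={2}
  fail(17) 'bebac': from fail(16)=0 chase 'c': 0 ⇒ 3;  out={5}∪out(3)={5}
  fail(20) 'ccebc': from fail(19)=13 chase 'c': 13→0 ⇒ 3;  out={6}∪out(3)={6}
  fail(8) 'cccebc': from fail(7)=19 chase 'c': 19 ⇒ 20;  out={1}∪out(20)={1,6}

Text stream:
pos 0 'c': at 3
pos 1 'c': at 4
pos 2 'e': at 18
pos 3 'b': at 19  ** P4@[3:3]
pos 4 'c': at 20  ** P6@[0:4]
pos 5 'd': at 0 ·f
pos 6 'c': at 3
pos 7 'c': at 4
pos 8 'e': at 18
pos 9 'd': at 12 ·f  ** P3@[8:9]
pos 10 'c': at 3 ·f
pos 11 'e': at 1 ·f
pos 12 'b': at 13 ·f  ** P4@[12:12]
pos 13 'c': at 3 ·f
pos 14 'c': at 4
pos 15 'e': at 18
pos 16 'b': at 19  ** P4@[16:16]
pos 17 'c': at 20  ** P6@[13:17]
pos 18 'd': at 0 ·f
pos 19 'd': at 0
pos 20 'a': at 0
pos 21 'b': at 13  ** P4@[21:21]
pos 22 'e': at 14
pos 23 'c': at 3 ·f
pos 24 'b': at 13 ·f  ** P4@[24:24]
pos 25 'c': at 3 ·f
pos 26 'e': at 1 ·f
pos 27 'c': at 3 ·f
pos 28 'e': at 1 ·f
pos 29 'e': at 2  ** P0@[28:29]
pos 30 'd': at 12 ·f  ** P3@[29:30]
pos 31 'b': at 13 ·f  ** P4@[31:31]
pos 32 'a': at 0 ·f
pos 33 'c': at 3
pos 34 'c': at 4
pos 35 'c': at 5
pos 36 'e': at 6
pos 37 'b': at 7  ** P4@[37:37]
pos 38 'c': at 8  ** P1@[33:38],P6@[34:38]
pos 39 'a': at 0 ·f
pos 40 'c': at 3
pos 41 'c': at 4
pos 42 'c': at 5
pos 43 'e': at 6
pos 44 'b': at 7  ** P4@[44:44]
pos 45 'c': at 8  ** P1@[40:45],P6@[41:45]
pos 46 'e': at 1 ·f
pos 47 'd': at 12  ** P3@[46:47]
pos 48 'e': at 1 ·f
pos 49 'e': at 2  ** P0@[48:49]
pos 50 'e': at 2 ·f  ** P0@[49:50]
pos 51 'd': at 12 ·f  ** P3@[50:51]
pos 52 'e': at 1 ·f
pos 53 'c': at 3 ·f
pos 54 'a': at 0 ·f
pos 55 'd': at 0
pos 56 'e': at 1
pos 57 'd': at 12  ** P3@[56:57]
pos 58 'c': at 3 ·f
pos 59 'c': at 4
pos 60 'c': at 5
pos 61 'e': at 6
pos 62 'b': at 7  ** P4@[62:62]
pos 63 'c': at 8  ** P1@[58:63],P6@[59:63]
pos 64 'b': at 13 ·f  ** P4@[64:64]
pos 65 'b': at 13 ·f  ** P4@[65:65]
pos 66 'd': at 0 ·f
pos 67 'a': at 0
pos 68 'b': at 13  ** P4@[68:68]
pos 69 'c': at 3 ·f
pos 70 'c': at 4
pos 71 'c': at 5
pos 72 'e': at 6
pos 73 'b': at 7  ** P4@[73:73]

All matches (sorted): [[3,4],[4,6],[9,3],[12,4],[16,4],[17,6],[21,4],[24,4],[29,0],[30,3],[31,4],[37,4],[38,1],[38,6],[44,4],[45,1],[45,6],[47,3],[49,0],[50,0],[51,3],[57,3],[62,4],[63,1],[63,6],[64,4],[65,4],[68,4],[73,4]]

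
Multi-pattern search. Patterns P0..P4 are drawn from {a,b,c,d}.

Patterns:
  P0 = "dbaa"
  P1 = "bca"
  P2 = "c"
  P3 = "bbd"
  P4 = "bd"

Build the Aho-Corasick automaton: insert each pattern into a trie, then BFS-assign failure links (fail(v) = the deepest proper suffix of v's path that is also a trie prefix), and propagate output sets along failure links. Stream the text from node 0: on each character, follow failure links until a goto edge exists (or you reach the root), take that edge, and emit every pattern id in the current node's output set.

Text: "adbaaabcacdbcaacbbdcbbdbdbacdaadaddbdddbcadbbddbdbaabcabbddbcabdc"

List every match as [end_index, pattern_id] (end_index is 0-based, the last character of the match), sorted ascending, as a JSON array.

Construct AC machine:
Trie nodes:
  n0 'ε': b→5 c→8 d→1
  n1 'd': b→2
  n2 'db': a→3
  n3 'dba': a→4
  n4 'dbaa': ·  ←P0
  n5 'b': b→9 c→6 d→11
  n6 'bc': a→7
  n7 'bca': ·  ←P1
  n8 'c': ·  ←P2
  n9 'bb': d→10
  n10 'bbd': ·  ←P3
  n11 'bd': ·  ←P4

BFS fail/out derivation:
  n1('d'): parent n0 fail=0; on 'd' 0 → fail=0;  out ∅∪∅=∅
  n5('b'): parent n0 fail=0; on 'b' 0 → fail=0;  out ∅∪∅=∅
  n8('c'): parent n0 fail=0; on 'c' 0 → fail=0;  out {2}∪∅={2}
  n2('db'): parent n1 fail=0; on 'b' 0 → fail=5;  out ∅∪∅=∅
  n6('bc'): parent n5 fail=0; on 'c' 0 → fail=8;  out ∅∪{2}={2}
  n9('bb'): parent n5 fail=0; on 'b' 0 → fail=5;  out ∅∪∅=∅
  n11('bd'): parent n5 fail=0; on 'd' 0 → fail=1;  out {4}∪∅={4}
  n3('dba'): parent n2 fail=5; on 'a' 5→0 → fail=0;  out ∅∪∅=∅
  n7('bca'): parent n6 fail=8; on 'a' 8→0 → fail=0;  out {1}∪∅={1}
  n10('bbd'): parent n9 fail=5; on 'd' 5 → fail=11;  out {3}∪{4}={3,4}
  n4('dbaa'): parent n3 fail=0; on 'a' 0 → fail=0;  out {0}∪∅={0}

Text stream:
pos 0 'a': at 0
pos 1 'd': at 1
pos 2 'b': at 2
pos 3 'a': at 3
pos 4 'a': at 4  ** P0@[1:4]
pos 5 'a': at 0 (fail-walked)
pos 6 'b': at 5
pos 7 'c': at 6  ** P2@[7:7]
pos 8 'a': at 7  ** P1@[6:8]
pos 9 'c': at 8 (fail-walked)  ** P2@[9:9]
pos 10 'd': at 1 (fail-walked)
pos 11 'b': at 2
pos 12 'c': at 6 (fail-walked)  ** P2@[12:12]
pos 13 'a': at 7  ** P1@[11:13]
pos 14 'a': at 0 (fail-walked)
pos 15 'c': at 8  ** P2@[15:15]
pos 16 'b': at 5 (fail-walked)
pos 17 'b': at 9
pos 18 'd': at 10  ** P3@[16:18],P4@[17:18]
pos 19 'c': at 8 (fail-walked)  ** P2@[19:19]
pos 20 'b': at 5 (fail-walked)
pos 21 'b': at 9
pos 22 'd': at 10  ** P3@[20:22],P4@[21:22]
pos 23 'b': at 2 (fail-walked)
pos 24 'd': at 11 (fail-walked)  ** P4@[23:24]
pos 25 'b': at 2 (fail-walked)
pos 26 'a': at 3
pos 27 'c': at 8 (fail-walked)  ** P2@[27:27]
pos 28 'd': at 1 (fail-walked)
pos 29 'a': at 0 (fail-walked)
pos 30 'a': at 0
pos 31 'd': at 1
pos 32 'a': at 0 (fail-walked)
pos 33 'd': at 1
pos 34 'd': at 1 (fail-walked)
pos 35 'b': at 2
pos 36 'd': at 11 (fail-walked)  ** P4@[35:36]
pos 37 'd': at 1 (fail-walked)
pos 38 'd': at 1 (fail-walked)
pos 39 'b': at 2
pos 40 'c': at 6 (fail-walked)  ** P2@[40:40]
pos 41 'a': at 7  ** P1@[39:41]
pos 42 'd': at 1 (fail-walked)
pos 43 'b': at 2
pos 44 'b': at 9 (fail-walked)
pos 45 'd': at 10  ** P3@[43:45],P4@[44:45]
pos 46 'd': at 1 (fail-walked)
pos 47 'b': at 2
pos 48 'd': at 11 (fail-walked)  ** P4@[47:48]
pos 49 'b': at 2 (fail-walked)
pos 50 'a': at 3
pos 51 'a': at 4  ** P0@[48:51]
pos 52 'b': at 5 (fail-walked)
pos 53 'c': at 6  ** P2@[53:53]
pos 54 'a': at 7  ** P1@[52:54]
pos 55 'b': at 5 (fail-walked)
pos 56 'b': at 9
pos 57 'd': at 10  ** P3@[55:57],P4@[56:57]
pos 58 'd': at 1 (fail-walked)
pos 59 'b': at 2
pos 60 'c': at 6 (fail-walked)  ** P2@[60:60]
pos 61 'a': at 7  ** P1@[59:61]
pos 62 'b': at 5 (fail-walked)
pos 63 'd': at 11  ** P4@[62:63]
pos 64 'c': at 8 (fail-walked)  ** P2@[64:64]

Matches: [[4,0],[7,2],[8,1],[9,2],[12,2],[13,1],[15,2],[18,3],[18,4],[19,2],[22,3],[22,4],[24,4],[27,2],[36,4],[40,2],[41,1],[45,3],[45,4],[48,4],[51,0],[53,2],[54,1],[57,3],[57,4],[60,2],[61,1],[63,4],[64,2]]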